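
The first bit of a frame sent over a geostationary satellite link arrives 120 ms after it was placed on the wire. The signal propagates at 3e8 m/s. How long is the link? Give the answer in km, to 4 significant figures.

36000 km

d = s × t_prop = 300000000 × 0.12 = 36000 km.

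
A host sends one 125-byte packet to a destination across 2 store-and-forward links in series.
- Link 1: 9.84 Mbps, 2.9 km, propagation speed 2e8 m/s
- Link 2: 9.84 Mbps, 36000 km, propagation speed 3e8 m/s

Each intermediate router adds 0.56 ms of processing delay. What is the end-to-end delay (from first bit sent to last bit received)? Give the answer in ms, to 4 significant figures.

120.8 ms

L = 125 × 8 = 1000 bits.
Transmission delay per hop = L/R = 1000/9840000 = 0.101626 ms; 2 hops → 0.203252 ms.
Propagation delays (d/s per hop): 0.0145, 120 ms; sum = 120.015 ms.
Processing at 1 router(s): 1 × 0.56 ms = 0.56 ms.
End-to-end = 120.8 ms.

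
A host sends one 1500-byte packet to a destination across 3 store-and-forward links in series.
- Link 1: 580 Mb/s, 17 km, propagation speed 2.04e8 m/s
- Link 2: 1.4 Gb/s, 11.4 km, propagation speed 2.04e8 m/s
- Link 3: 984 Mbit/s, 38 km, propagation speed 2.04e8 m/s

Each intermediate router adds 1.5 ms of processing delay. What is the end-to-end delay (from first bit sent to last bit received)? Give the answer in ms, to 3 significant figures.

3.37 ms

L = 1500 × 8 = 12000 bits.
Transmission delays (L/R per hop): 0.0206897, 0.00857143, 0.0121951 ms; sum = 0.0414562 ms.
Propagation delays (d/s per hop): 0.0833333, 0.0558824, 0.186275 ms; sum = 0.32549 ms.
Processing at 2 router(s): 2 × 1.5 ms = 3 ms.
End-to-end = 3.37 ms.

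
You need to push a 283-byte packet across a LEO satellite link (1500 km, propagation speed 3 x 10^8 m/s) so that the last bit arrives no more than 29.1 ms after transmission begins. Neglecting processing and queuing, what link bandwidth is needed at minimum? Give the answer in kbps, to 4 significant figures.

93.94 kbps

L = 2264 bits.
Propagation delay = 1500000 / 300000000 = 5 ms.
Transmission budget = 29.1 − 5 = 24.1 ms.
R ≥ L / t_tx = 2264 bits / 0.0241 s = 93.94 kbps.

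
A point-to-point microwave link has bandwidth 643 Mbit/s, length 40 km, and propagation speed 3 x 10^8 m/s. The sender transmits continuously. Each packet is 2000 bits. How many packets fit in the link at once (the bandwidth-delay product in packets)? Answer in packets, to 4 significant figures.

42.87 packets

Propagation delay = 40000 / 300000000 = 0.000133333 s.
BDP = R × t_prop = 643000000 × 0.000133333 = 85733.3 bits.
In packets of 2000 bits: 42.87 packets.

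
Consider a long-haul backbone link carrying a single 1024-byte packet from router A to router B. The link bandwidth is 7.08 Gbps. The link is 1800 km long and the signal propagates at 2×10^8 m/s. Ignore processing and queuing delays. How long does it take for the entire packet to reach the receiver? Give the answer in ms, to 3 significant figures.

9.00 ms

L = 1024 × 8 = 8192 bits.
Transmission delay = L/R = 8192 / 7080000000 = 0.00115706 ms.
Propagation delay = d/s = 1800000 m / 200000000 m/s = 9 ms.
Total = 9.00 ms.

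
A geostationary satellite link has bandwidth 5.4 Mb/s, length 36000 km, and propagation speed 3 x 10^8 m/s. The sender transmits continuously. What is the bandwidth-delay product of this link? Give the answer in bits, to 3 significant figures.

Propagation delay = 36000000 / 300000000 = 0.12 s.
BDP = R × t_prop = 5400000 × 0.12 = 648000 bits.

648000 bits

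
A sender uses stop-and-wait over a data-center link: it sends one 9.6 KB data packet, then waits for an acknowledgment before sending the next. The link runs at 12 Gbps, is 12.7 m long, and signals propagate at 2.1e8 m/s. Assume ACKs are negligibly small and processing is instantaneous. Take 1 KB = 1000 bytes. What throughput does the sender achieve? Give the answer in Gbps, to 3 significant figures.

t_tx = L/R = 76800/12000000000 = 6.4e-06 s.
t_prop = 12.7/210000000 = 6.04762e-08 s; RTT = 1.20952e-07 s.
Cycle = t_tx + RTT = 6.52095e-06 s.
Throughput = L / cycle = 76800 / 6.52095e-06 = 11.8 Gbps.

11.8 Gbps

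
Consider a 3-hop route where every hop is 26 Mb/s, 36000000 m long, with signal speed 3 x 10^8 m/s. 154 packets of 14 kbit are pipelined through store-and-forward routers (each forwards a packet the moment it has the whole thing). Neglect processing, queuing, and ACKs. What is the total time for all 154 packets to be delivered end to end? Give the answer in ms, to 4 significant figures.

Per-hop transmission t_tx = L/R = 14000/26000000 = 0.538462 ms.
Per-hop propagation t_prop = 36000000/300000000 = 120 ms.
Pipeline fill: first packet needs 3·t_tx to clear all hops; remaining 153 packets each add one t_tx.
Total = (3+154-1)·t_tx + 3·t_prop = 156·0.538462 + 3·120 = 444.0 ms.

444.0 ms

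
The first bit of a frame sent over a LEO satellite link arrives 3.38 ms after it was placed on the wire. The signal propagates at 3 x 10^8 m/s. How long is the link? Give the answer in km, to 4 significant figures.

d = s × t_prop = 300000000 × 0.00338 = 1014 km.

1014 km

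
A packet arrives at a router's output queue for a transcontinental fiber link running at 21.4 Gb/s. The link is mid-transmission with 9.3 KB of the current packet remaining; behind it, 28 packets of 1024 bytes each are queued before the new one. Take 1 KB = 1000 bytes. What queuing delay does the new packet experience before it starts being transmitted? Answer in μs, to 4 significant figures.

Each queued packet: L/R = 8192/21400000000 = 0.382804 μs.
28 queued → 10.7185 μs.
Plus remaining 74400 bits of current packet: 3.47664 μs.
Queuing delay = 14.20 μs.

14.20 μs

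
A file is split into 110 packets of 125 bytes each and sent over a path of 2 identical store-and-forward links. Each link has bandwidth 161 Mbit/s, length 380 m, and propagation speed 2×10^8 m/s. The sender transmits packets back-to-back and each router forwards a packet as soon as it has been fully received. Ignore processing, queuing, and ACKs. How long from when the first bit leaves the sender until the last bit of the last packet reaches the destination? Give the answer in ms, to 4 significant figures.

0.6932 ms

Per-hop transmission t_tx = L/R = 1000/161000000 = 0.00621118 ms.
Per-hop propagation t_prop = 380/200000000 = 0.0019 ms.
Pipeline fill: first packet needs 2·t_tx to clear all hops; remaining 109 packets each add one t_tx.
Total = (2+110-1)·t_tx + 2·t_prop = 111·0.00621118 + 2·0.0019 = 0.6932 ms.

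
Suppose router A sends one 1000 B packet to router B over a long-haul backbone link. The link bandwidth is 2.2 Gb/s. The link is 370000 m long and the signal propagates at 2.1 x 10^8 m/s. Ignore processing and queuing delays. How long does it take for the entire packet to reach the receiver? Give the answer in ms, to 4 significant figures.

L = 1000 × 8 = 8000 bits.
Transmission delay = L/R = 8000 / 2200000000 = 0.00363636 ms.
Propagation delay = d/s = 370000 m / 210000000 m/s = 1.7619 ms.
Total = 1.766 ms.

1.766 ms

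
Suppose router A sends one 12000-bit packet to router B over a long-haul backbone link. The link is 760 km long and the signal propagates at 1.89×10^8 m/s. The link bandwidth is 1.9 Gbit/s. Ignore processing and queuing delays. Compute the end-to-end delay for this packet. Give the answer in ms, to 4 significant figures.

4.027 ms

Transmission delay = L/R = 12000 / 1900000000 = 0.00631579 ms.
Propagation delay = d/s = 760000 m / 189000000 m/s = 4.02116 ms.
Total = 4.027 ms.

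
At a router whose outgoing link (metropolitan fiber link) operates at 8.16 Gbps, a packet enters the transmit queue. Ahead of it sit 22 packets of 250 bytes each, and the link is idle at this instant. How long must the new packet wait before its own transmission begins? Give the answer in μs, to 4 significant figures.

Each queued packet: L/R = 2000/8160000000 = 0.245098 μs.
22 queued → 5.39216 μs.
Queuing delay = 5.392 μs.

5.392 μs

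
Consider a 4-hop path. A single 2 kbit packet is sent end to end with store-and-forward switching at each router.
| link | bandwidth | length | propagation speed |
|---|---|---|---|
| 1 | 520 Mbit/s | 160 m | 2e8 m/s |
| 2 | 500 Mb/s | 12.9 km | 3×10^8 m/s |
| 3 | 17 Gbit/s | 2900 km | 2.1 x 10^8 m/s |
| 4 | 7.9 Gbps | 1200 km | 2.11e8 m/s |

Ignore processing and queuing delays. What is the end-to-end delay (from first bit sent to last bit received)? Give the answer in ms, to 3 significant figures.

19.5 ms

L = 2000 bits.
Transmission delays (L/R per hop): 0.00384615, 0.004, 0.000117647, 0.000253165 ms; sum = 0.00821697 ms.
Propagation delays (d/s per hop): 0.0008, 0.043, 13.8095, 5.6872 ms; sum = 19.5405 ms.
End-to-end = 19.5 ms.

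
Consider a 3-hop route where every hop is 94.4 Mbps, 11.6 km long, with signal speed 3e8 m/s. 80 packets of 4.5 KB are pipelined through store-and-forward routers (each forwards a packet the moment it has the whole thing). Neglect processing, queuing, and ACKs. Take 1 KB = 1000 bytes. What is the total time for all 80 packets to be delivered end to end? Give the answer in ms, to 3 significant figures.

31.4 ms

Per-hop transmission t_tx = L/R = 36000/94400000 = 0.381356 ms.
Per-hop propagation t_prop = 11600/300000000 = 0.0386667 ms.
Pipeline fill: first packet needs 3·t_tx to clear all hops; remaining 79 packets each add one t_tx.
Total = (3+80-1)·t_tx + 3·t_prop = 82·0.381356 + 3·0.0386667 = 31.4 ms.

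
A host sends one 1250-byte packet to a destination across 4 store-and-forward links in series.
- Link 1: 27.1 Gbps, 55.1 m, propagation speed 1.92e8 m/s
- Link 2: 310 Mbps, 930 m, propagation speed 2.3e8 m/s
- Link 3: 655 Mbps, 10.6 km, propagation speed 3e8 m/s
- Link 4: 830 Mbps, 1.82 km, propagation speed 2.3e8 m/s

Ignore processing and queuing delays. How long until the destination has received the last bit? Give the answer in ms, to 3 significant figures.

0.108 ms

L = 1250 × 8 = 10000 bits.
Transmission delays (L/R per hop): 0.000369004, 0.0322581, 0.0152672, 0.0120482 ms; sum = 0.0599424 ms.
Propagation delays (d/s per hop): 0.000286979, 0.00404348, 0.0353333, 0.00791304 ms; sum = 0.0475768 ms.
End-to-end = 0.108 ms.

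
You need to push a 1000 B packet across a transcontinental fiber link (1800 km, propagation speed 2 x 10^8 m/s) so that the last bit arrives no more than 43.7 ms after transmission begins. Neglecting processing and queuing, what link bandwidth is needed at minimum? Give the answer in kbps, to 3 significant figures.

L = 8000 bits.
Propagation delay = 1800000 / 200000000 = 9 ms.
Transmission budget = 43.7 − 9 = 34.7 ms.
R ≥ L / t_tx = 8000 bits / 0.0347 s = 231 kbps.

231 kbps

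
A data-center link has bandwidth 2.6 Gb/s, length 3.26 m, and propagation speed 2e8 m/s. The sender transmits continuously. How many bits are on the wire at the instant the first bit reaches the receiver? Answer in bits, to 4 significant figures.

Propagation delay = 3.26 / 200000000 = 1.63e-08 s.
BDP = R × t_prop = 2600000000 × 1.63e-08 = 42.38 bits.

42.38 bits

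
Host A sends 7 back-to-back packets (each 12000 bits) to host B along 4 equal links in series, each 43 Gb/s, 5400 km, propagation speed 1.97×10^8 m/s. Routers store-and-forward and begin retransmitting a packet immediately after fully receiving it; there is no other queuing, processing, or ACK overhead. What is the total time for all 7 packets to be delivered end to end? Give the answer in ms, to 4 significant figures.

109.6 ms

Per-hop transmission t_tx = L/R = 12000/43000000000 = 0.00027907 ms.
Per-hop propagation t_prop = 5400000/197000000 = 27.4112 ms.
Pipeline fill: first packet needs 4·t_tx to clear all hops; remaining 6 packets each add one t_tx.
Total = (4+7-1)·t_tx + 4·t_prop = 10·0.00027907 + 4·27.4112 = 109.6 ms.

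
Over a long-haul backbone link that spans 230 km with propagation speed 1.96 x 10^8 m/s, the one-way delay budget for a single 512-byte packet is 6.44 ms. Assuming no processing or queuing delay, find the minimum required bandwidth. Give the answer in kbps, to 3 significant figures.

778 kbps

L = 4096 bits.
Propagation delay = 230000 / 196000000 = 1.17347 ms.
Transmission budget = 6.44 − 1.17347 = 5.26653 ms.
R ≥ L / t_tx = 4096 bits / 0.00526653 s = 778 kbps.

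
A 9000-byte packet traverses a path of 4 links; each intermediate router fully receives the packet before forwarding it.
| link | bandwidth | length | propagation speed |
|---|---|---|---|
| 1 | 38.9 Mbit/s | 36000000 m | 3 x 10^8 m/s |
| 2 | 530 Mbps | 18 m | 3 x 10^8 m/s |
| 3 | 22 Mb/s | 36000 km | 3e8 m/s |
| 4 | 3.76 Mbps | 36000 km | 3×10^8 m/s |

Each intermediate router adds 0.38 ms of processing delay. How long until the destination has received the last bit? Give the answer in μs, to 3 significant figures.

L = 9000 × 8 = 72000 bits.
Transmission delays (L/R per hop): 1850.9, 135.849, 3272.73, 19148.9 μs; sum = 24408.4 μs.
Propagation delays (d/s per hop): 120000, 0.06, 120000, 120000 μs; sum = 360000 μs.
Processing at 3 router(s): 3 × 0.38 ms = 1140 μs.
End-to-end = 386000 μs.

386000 μs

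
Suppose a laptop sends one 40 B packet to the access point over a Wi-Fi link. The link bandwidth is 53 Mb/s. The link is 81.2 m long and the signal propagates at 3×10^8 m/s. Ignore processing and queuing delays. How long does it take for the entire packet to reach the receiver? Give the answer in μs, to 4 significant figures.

6.308 μs

L = 40 × 8 = 320 bits.
Transmission delay = L/R = 320 / 53000000 = 6.03774 μs.
Propagation delay = d/s = 81.2 m / 300000000 m/s = 0.270667 μs.
Total = 6.308 μs.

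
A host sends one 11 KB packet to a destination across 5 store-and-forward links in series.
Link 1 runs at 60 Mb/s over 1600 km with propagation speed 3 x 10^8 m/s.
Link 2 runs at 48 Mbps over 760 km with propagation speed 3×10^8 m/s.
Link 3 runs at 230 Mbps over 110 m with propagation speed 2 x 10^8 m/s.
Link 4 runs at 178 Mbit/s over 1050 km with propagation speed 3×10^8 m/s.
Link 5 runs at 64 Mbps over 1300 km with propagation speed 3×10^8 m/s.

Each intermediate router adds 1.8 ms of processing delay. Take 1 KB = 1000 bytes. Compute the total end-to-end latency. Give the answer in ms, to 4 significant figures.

28.45 ms

L = 88000 bits.
Transmission delays (L/R per hop): 1.46667, 1.83333, 0.382609, 0.494382, 1.375 ms; sum = 5.55199 ms.
Propagation delays (d/s per hop): 5.33333, 2.53333, 0.00055, 3.5, 4.33333 ms; sum = 15.7006 ms.
Processing at 4 router(s): 4 × 1.8 ms = 7.2 ms.
End-to-end = 28.45 ms.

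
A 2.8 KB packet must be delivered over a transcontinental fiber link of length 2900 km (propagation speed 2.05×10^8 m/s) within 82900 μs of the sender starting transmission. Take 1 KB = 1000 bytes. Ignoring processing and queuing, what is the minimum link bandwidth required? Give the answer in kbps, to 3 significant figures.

326 kbps

L = 22400 bits.
Propagation delay = 2900000 / 2.05e+08 = 14146.3 μs.
Transmission budget = 82900 − 14146.3 = 68753.7 μs.
R ≥ L / t_tx = 22400 bits / 0.0687537 s = 326 kbps.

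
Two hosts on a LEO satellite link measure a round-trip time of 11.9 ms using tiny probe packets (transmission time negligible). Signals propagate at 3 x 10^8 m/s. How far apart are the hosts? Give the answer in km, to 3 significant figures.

One-way propagation = RTT/2 = 5.95 ms.
d = s × t = 300000000 × 0.00595 = 1790 km.

1790 km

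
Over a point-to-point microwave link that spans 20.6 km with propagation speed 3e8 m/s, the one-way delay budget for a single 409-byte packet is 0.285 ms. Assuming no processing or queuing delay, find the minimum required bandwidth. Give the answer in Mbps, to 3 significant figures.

15.1 Mbps

L = 3272 bits.
Propagation delay = 20600 / 300000000 = 0.0686667 ms.
Transmission budget = 0.285 − 0.0686667 = 0.216333 ms.
R ≥ L / t_tx = 3272 bits / 0.000216333 s = 15.1 Mbps.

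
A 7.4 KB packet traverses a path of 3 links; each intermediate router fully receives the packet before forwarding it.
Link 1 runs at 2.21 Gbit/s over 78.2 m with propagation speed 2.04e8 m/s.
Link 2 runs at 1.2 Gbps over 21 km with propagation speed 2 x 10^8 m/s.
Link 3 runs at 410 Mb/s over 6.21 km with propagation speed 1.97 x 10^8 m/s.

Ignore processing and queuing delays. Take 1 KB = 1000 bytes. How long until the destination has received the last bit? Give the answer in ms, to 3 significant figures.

L = 59200 bits.
Transmission delays (L/R per hop): 0.0267873, 0.0493333, 0.14439 ms; sum = 0.220511 ms.
Propagation delays (d/s per hop): 0.000383333, 0.105, 0.0315228 ms; sum = 0.136906 ms.
End-to-end = 0.357 ms.

0.357 ms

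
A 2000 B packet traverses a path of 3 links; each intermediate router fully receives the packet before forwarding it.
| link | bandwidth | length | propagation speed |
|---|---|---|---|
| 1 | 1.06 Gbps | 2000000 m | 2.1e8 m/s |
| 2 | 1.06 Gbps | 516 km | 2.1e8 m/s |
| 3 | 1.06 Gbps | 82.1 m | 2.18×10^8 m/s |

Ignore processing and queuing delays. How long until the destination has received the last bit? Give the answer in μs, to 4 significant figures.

12030 μs

L = 2000 × 8 = 16000 bits.
Transmission delay per hop = L/R = 16000/1060000000 = 15.0943 μs; 3 hops → 45.283 μs.
Propagation delays (d/s per hop): 9523.81, 2457.14, 0.376606 μs; sum = 11981.3 μs.
End-to-end = 12030 μs.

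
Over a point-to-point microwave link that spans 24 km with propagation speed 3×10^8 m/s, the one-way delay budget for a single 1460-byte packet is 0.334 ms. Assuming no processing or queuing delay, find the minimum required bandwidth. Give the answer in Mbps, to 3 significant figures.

46.0 Mbps

L = 11680 bits.
Propagation delay = 24000 / 300000000 = 0.08 ms.
Transmission budget = 0.334 − 0.08 = 0.254 ms.
R ≥ L / t_tx = 11680 bits / 0.000254 s = 46.0 Mbps.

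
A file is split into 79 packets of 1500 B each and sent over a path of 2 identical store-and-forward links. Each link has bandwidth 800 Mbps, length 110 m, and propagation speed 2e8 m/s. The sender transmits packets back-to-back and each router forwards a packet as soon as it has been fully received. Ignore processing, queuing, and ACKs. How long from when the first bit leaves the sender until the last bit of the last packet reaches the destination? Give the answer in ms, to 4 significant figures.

1.201 ms

Per-hop transmission t_tx = L/R = 12000/800000000 = 0.015 ms.
Per-hop propagation t_prop = 110/200000000 = 0.00055 ms.
Pipeline fill: first packet needs 2·t_tx to clear all hops; remaining 78 packets each add one t_tx.
Total = (2+79-1)·t_tx + 2·t_prop = 80·0.015 + 2·0.00055 = 1.201 ms.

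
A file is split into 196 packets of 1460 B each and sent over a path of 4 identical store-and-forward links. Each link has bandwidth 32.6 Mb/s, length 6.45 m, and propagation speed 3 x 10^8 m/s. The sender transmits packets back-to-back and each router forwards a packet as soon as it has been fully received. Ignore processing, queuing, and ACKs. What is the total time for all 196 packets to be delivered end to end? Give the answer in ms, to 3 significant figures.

71.3 ms

Per-hop transmission t_tx = L/R = 11680/32600000 = 0.358282 ms.
Per-hop propagation t_prop = 6.45/300000000 = 2.15e-05 ms.
Pipeline fill: first packet needs 4·t_tx to clear all hops; remaining 195 packets each add one t_tx.
Total = (4+196-1)·t_tx + 4·t_prop = 199·0.358282 + 4·2.15e-05 = 71.3 ms.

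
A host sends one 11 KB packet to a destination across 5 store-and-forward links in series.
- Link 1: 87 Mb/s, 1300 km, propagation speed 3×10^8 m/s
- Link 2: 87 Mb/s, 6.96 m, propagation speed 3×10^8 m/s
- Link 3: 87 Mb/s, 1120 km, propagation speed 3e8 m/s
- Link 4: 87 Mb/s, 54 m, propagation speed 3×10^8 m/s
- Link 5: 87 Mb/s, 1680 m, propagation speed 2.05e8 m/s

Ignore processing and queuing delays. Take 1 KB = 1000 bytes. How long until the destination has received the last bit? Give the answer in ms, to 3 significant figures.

13.1 ms

L = 88000 bits.
Transmission delay per hop = L/R = 88000/87000000 = 1.01149 ms; 5 hops → 5.05747 ms.
Propagation delays (d/s per hop): 4.33333, 2.32e-05, 3.73333, 0.00018, 0.00819512 ms; sum = 8.07506 ms.
End-to-end = 13.1 ms.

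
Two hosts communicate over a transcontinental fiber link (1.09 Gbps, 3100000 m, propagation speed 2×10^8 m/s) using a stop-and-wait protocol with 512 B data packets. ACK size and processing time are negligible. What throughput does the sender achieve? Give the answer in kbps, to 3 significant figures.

132 kbps

t_tx = L/R = 4096/1090000000 = 3.7578e-06 s.
t_prop = 3100000/200000000 = 0.0155 s; RTT = 0.031 s.
Cycle = t_tx + RTT = 0.0310038 s.
Throughput = L / cycle = 4096 / 0.0310038 = 132 kbps.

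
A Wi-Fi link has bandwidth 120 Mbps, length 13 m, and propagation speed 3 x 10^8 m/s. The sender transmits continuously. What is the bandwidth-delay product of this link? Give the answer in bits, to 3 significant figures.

Propagation delay = 13 / 300000000 = 4.33333e-08 s.
BDP = R × t_prop = 120000000 × 4.33333e-08 = 5.2 bits.

5.20 bits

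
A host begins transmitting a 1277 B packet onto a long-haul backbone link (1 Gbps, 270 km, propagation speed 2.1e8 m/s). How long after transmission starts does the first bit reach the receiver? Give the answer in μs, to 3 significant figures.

1290 μs

First bit experiences only propagation delay: d/s = 270000/210000000 = 1290 μs.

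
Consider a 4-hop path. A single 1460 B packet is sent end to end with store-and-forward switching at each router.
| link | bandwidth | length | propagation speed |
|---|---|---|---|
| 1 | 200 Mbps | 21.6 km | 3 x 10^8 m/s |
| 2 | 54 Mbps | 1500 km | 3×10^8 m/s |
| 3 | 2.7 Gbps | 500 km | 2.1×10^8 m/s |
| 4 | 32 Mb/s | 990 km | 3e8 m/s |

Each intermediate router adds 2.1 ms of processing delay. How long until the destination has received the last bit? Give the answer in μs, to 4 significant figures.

L = 1460 × 8 = 11680 bits.
Transmission delays (L/R per hop): 58.4, 216.296, 4.32593, 365 μs; sum = 644.022 μs.
Propagation delays (d/s per hop): 72, 5000, 2380.95, 3300 μs; sum = 10753 μs.
Processing at 3 router(s): 3 × 2.1 ms = 6300 μs.
End-to-end = 17700 μs.

17700 μs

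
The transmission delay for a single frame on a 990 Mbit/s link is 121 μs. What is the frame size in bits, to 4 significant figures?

L = R × t_tx = 990000000 b/s × 0.000121 s = 119790 bits.

119800 bits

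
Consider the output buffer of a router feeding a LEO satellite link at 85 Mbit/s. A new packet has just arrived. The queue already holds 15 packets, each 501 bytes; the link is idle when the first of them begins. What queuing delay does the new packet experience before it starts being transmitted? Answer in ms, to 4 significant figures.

Each queued packet: L/R = 4008/85000000 = 0.0471529 ms.
15 queued → 0.707294 ms.
Queuing delay = 0.7073 ms.

0.7073 ms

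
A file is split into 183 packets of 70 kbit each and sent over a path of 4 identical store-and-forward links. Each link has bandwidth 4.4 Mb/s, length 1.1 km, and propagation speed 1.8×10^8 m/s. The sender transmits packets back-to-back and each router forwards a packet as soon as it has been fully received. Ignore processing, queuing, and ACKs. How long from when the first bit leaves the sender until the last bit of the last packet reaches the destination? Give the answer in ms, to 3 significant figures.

Per-hop transmission t_tx = L/R = 70000/4400000 = 15.9091 ms.
Per-hop propagation t_prop = 1100/180000000 = 0.00611111 ms.
Pipeline fill: first packet needs 4·t_tx to clear all hops; remaining 182 packets each add one t_tx.
Total = (4+183-1)·t_tx + 4·t_prop = 186·15.9091 + 4·0.00611111 = 2960 ms.

2960 ms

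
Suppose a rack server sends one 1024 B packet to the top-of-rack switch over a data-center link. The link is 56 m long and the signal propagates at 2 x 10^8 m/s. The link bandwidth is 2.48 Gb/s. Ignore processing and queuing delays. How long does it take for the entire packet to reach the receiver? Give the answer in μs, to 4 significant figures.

3.583 μs

L = 1024 × 8 = 8192 bits.
Transmission delay = L/R = 8192 / 2480000000 = 3.30323 μs.
Propagation delay = d/s = 56 m / 200000000 m/s = 0.28 μs.
Total = 3.583 μs.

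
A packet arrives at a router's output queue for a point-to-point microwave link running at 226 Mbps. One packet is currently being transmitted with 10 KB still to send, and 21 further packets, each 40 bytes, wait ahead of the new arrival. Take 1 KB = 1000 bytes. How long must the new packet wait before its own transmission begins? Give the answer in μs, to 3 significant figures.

Each queued packet: L/R = 320/226000000 = 1.41593 μs.
21 queued → 29.7345 μs.
Plus remaining 80000 bits of current packet: 353.982 μs.
Queuing delay = 384 μs.

384 μs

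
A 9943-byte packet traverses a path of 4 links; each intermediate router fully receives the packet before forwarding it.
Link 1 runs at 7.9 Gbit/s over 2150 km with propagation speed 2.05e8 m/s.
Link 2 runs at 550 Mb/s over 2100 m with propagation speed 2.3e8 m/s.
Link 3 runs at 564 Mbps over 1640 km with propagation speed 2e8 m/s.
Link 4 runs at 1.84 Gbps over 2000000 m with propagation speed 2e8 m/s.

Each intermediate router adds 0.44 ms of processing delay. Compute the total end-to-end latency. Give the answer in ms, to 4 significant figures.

30.36 ms

L = 9943 × 8 = 79544 bits.
Transmission delays (L/R per hop): 0.0100689, 0.144625, 0.141035, 0.0432304 ms; sum = 0.33896 ms.
Propagation delays (d/s per hop): 10.4878, 0.00913043, 8.2, 10 ms; sum = 28.6969 ms.
Processing at 3 router(s): 3 × 0.44 ms = 1.32 ms.
End-to-end = 30.36 ms.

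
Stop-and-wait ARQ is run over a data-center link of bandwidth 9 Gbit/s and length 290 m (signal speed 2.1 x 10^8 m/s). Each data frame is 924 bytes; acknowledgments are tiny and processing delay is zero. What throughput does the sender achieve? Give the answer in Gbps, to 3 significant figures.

2.06 Gbps

t_tx = L/R = 7392/9000000000 = 8.21333e-07 s.
t_prop = 290/210000000 = 1.38095e-06 s; RTT = 2.7619e-06 s.
Cycle = t_tx + RTT = 3.58324e-06 s.
Throughput = L / cycle = 7392 / 3.58324e-06 = 2.06 Gbps.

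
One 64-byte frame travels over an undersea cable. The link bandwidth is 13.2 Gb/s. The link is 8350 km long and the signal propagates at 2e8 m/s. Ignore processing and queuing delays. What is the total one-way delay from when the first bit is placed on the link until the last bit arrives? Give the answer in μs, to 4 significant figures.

41750 μs

L = 64 × 8 = 512 bits.
Transmission delay = L/R = 512 / 13200000000 = 0.0387879 μs.
Propagation delay = d/s = 8350000 m / 200000000 m/s = 41750 μs.
Total = 41750 μs.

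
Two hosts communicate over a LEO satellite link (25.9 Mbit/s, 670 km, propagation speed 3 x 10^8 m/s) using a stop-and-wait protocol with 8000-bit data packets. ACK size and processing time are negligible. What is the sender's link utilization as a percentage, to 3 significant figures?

t_tx = L/R = 8000/25900000 = 0.00030888 s.
t_prop = 670000/300000000 = 0.00223333 s; RTT = 0.00446667 s.
Cycle = t_tx + RTT = 0.00477555 s.
Utilization = t_tx / cycle = 0.00030888/0.00477555 = 6.47 %.

6.47 %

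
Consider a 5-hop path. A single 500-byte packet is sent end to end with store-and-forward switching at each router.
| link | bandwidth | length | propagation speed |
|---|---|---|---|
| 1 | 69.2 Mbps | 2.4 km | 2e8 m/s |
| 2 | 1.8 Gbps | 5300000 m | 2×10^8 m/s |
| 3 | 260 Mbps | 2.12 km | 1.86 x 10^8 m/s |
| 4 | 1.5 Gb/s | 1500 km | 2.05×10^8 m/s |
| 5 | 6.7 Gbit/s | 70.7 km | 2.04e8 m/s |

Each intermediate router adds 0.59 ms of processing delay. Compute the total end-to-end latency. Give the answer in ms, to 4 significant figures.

L = 500 × 8 = 4000 bits.
Transmission delays (L/R per hop): 0.0578035, 0.00222222, 0.0153846, 0.00266667, 0.000597015 ms; sum = 0.078674 ms.
Propagation delays (d/s per hop): 0.012, 26.5, 0.0113978, 7.31707, 0.346569 ms; sum = 34.187 ms.
Processing at 4 router(s): 4 × 0.59 ms = 2.36 ms.
End-to-end = 36.63 ms.

36.63 ms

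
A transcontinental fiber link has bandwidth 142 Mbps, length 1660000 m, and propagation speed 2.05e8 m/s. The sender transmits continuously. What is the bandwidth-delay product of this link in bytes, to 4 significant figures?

143700 bytes

Propagation delay = 1660000 / 2.05e+08 = 0.00809756 s.
BDP = R × t_prop = 142000000 × 0.00809756 = 1149850 bits.
In bytes: 1149850/8 = 143700 bytes.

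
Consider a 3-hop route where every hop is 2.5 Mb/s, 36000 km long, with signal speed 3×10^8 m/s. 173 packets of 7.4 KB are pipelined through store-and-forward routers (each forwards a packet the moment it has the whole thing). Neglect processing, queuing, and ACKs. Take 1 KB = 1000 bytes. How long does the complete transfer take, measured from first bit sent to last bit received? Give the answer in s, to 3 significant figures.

Per-hop transmission t_tx = L/R = 59200/2500000 = 0.02368 s.
Per-hop propagation t_prop = 36000000/300000000 = 0.12 s.
Pipeline fill: first packet needs 3·t_tx to clear all hops; remaining 172 packets each add one t_tx.
Total = (3+173-1)·t_tx + 3·t_prop = 175·0.02368 + 3·0.12 = 4.50 s.

4.50 s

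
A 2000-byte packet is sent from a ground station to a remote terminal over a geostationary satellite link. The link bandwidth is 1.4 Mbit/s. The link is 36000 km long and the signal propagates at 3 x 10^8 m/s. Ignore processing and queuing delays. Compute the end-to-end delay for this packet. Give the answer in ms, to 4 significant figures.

L = 2000 × 8 = 16000 bits.
Transmission delay = L/R = 16000 / 1400000 = 11.4286 ms.
Propagation delay = d/s = 36000000 m / 300000000 m/s = 120 ms.
Total = 131.4 ms.

131.4 ms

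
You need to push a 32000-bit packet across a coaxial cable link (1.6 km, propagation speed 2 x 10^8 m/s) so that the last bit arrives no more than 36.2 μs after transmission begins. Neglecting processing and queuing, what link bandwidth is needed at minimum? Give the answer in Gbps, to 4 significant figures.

Propagation delay = 1600 / 200000000 = 8 μs.
Transmission budget = 36.2 − 8 = 28.2 μs.
R ≥ L / t_tx = 32000 bits / 2.82e-05 s = 1.135 Gbps.

1.135 Gbps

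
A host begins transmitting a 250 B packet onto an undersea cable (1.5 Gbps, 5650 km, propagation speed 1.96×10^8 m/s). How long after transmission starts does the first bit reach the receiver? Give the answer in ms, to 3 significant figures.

First bit experiences only propagation delay: d/s = 5650000/196000000 = 28.8 ms.

28.8 ms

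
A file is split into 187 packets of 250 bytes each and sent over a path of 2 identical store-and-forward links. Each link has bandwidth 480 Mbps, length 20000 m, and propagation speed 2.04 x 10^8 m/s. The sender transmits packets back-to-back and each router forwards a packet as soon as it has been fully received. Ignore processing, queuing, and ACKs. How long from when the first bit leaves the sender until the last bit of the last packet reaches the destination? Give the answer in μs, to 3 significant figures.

Per-hop transmission t_tx = L/R = 2000/480000000 = 4.16667 μs.
Per-hop propagation t_prop = 20000/204000000 = 98.0392 μs.
Pipeline fill: first packet needs 2·t_tx to clear all hops; remaining 186 packets each add one t_tx.
Total = (2+187-1)·t_tx + 2·t_prop = 188·4.16667 + 2·98.0392 = 979 μs.

979 μs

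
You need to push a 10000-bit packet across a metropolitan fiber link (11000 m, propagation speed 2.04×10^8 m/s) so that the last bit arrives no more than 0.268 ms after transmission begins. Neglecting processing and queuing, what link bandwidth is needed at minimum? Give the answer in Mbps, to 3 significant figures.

Propagation delay = 11000 / 204000000 = 0.0539216 ms.
Transmission budget = 0.268 − 0.0539216 = 0.214078 ms.
R ≥ L / t_tx = 10000 bits / 0.000214078 s = 46.7 Mbps.

46.7 Mbps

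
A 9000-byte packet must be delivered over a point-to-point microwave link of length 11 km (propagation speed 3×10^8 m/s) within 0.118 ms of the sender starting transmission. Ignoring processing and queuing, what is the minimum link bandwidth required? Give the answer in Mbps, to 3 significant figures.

L = 72000 bits.
Propagation delay = 11000 / 300000000 = 0.0366667 ms.
Transmission budget = 0.118 − 0.0366667 = 0.0813333 ms.
R ≥ L / t_tx = 72000 bits / 8.13333e-05 s = 885 Mbps.

885 Mbps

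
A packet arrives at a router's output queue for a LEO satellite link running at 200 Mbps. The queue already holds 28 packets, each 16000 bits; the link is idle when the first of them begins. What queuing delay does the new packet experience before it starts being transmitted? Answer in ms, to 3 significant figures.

Each queued packet: L/R = 16000/200000000 = 0.08 ms.
28 queued → 2.24 ms.
Queuing delay = 2.24 ms.

2.24 ms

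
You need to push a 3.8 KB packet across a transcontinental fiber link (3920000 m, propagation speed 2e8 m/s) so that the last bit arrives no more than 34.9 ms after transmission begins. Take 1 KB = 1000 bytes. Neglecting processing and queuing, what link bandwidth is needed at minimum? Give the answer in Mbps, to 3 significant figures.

L = 30400 bits.
Propagation delay = 3920000 / 200000000 = 19.6 ms.
Transmission budget = 34.9 − 19.6 = 15.3 ms.
R ≥ L / t_tx = 30400 bits / 0.0153 s = 1.99 Mbps.

1.99 Mbps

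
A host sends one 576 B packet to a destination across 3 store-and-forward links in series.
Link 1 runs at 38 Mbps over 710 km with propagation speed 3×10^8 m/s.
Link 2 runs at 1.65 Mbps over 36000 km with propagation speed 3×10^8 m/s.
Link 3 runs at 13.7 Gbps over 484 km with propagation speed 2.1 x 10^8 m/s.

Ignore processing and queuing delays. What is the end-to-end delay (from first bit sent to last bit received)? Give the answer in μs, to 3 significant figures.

128000 μs

L = 576 × 8 = 4608 bits.
Transmission delays (L/R per hop): 121.263, 2792.73, 0.33635 μs; sum = 2914.33 μs.
Propagation delays (d/s per hop): 2366.67, 120000, 2304.76 μs; sum = 124671 μs.
End-to-end = 128000 μs.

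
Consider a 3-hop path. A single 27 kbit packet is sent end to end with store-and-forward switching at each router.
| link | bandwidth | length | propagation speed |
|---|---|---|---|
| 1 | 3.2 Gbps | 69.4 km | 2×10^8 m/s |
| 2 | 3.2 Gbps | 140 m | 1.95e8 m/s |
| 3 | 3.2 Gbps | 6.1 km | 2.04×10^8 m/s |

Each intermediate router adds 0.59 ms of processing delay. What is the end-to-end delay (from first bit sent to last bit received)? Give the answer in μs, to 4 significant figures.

L = 27000 bits.
Transmission delay per hop = L/R = 27000/3200000000 = 8.4375 μs; 3 hops → 25.3125 μs.
Propagation delays (d/s per hop): 347, 0.717949, 29.902 μs; sum = 377.62 μs.
Processing at 2 router(s): 2 × 0.59 ms = 1180 μs.
End-to-end = 1583 μs.

1583 μs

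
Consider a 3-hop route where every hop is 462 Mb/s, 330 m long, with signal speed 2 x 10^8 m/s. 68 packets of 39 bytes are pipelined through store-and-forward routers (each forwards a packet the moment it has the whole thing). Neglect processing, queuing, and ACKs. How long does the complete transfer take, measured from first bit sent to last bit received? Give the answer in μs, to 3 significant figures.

Per-hop transmission t_tx = L/R = 312/462000000 = 0.675325 μs.
Per-hop propagation t_prop = 330/200000000 = 1.65 μs.
Pipeline fill: first packet needs 3·t_tx to clear all hops; remaining 67 packets each add one t_tx.
Total = (3+68-1)·t_tx + 3·t_prop = 70·0.675325 + 3·1.65 = 52.2 μs.

52.2 μs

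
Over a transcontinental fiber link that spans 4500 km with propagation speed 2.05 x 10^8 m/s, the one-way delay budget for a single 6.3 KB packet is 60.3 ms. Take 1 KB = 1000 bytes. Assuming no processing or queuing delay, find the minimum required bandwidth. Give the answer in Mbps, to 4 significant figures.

1.314 Mbps

L = 50400 bits.
Propagation delay = 4500000 / 2.05e+08 = 21.9512 ms.
Transmission budget = 60.3 − 21.9512 = 38.3488 ms.
R ≥ L / t_tx = 50400 bits / 0.0383488 s = 1.314 Mbps.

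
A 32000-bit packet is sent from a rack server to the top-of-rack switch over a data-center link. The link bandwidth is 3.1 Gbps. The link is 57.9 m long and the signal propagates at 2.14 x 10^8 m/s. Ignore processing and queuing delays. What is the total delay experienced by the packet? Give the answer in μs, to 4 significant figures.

Transmission delay = L/R = 32000 / 3100000000 = 10.3226 μs.
Propagation delay = d/s = 57.9 m / 214000000 m/s = 0.270561 μs.
Total = 10.59 μs.

10.59 μs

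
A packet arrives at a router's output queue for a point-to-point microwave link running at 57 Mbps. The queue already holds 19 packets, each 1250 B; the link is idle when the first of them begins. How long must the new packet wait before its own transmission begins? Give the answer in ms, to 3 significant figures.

Each queued packet: L/R = 10000/57000000 = 0.175439 ms.
19 queued → 3.33333 ms.
Queuing delay = 3.33 ms.

3.33 ms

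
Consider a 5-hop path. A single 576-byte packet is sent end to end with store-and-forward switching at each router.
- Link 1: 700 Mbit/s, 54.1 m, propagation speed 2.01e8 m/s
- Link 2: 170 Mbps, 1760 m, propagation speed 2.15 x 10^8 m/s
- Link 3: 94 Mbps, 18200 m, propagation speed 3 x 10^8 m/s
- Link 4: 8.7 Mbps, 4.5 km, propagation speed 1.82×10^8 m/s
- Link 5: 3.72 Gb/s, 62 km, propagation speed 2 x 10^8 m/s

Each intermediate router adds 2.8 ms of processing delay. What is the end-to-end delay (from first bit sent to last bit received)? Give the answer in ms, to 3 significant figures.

12.2 ms

L = 576 × 8 = 4608 bits.
Transmission delays (L/R per hop): 0.00658286, 0.0271059, 0.0490213, 0.529655, 0.00123871 ms; sum = 0.613604 ms.
Propagation delays (d/s per hop): 0.000269154, 0.00818605, 0.0606667, 0.0247253, 0.31 ms; sum = 0.403847 ms.
Processing at 4 router(s): 4 × 2.8 ms = 11.2 ms.
End-to-end = 12.2 ms.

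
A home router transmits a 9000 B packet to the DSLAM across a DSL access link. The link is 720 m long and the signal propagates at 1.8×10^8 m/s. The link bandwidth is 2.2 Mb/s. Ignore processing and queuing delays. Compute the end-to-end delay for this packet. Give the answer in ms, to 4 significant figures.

L = 9000 × 8 = 72000 bits.
Transmission delay = L/R = 72000 / 2200000 = 32.7273 ms.
Propagation delay = d/s = 720 m / 180000000 m/s = 0.004 ms.
Total = 32.73 ms.

32.73 ms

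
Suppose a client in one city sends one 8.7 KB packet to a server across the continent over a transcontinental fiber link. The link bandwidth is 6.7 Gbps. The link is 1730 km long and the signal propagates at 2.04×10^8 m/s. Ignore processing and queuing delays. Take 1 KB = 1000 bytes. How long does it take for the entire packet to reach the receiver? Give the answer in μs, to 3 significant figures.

8490 μs

L = 69600 bits.
Transmission delay = L/R = 69600 / 6700000000 = 10.3881 μs.
Propagation delay = d/s = 1730000 m / 204000000 m/s = 8480.39 μs.
Total = 8490 μs.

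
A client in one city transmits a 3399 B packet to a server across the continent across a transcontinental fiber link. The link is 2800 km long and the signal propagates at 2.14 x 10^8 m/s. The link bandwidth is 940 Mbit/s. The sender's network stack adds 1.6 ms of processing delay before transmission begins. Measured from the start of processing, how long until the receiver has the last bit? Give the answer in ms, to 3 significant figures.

L = 3399 × 8 = 27192 bits.
Transmission delay = L/R = 27192 / 940000000 = 0.0289277 ms.
Propagation delay = d/s = 2800000 m / 214000000 m/s = 13.0841 ms.
Plus processing delay 1.6 ms = 1.6 ms.
Total = 14.7 ms.

14.7 ms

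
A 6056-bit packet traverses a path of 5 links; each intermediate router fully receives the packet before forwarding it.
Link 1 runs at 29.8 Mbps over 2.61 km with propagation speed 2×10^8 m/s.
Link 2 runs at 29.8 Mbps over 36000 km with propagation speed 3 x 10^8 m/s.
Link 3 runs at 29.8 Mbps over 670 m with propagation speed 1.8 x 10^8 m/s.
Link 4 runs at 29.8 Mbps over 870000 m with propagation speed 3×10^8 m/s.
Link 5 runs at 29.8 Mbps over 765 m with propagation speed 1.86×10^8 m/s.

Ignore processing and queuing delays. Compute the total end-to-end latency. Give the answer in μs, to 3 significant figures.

124000 μs

Transmission delay per hop = L/R = 6056/29800000 = 203.221 μs; 5 hops → 1016.11 μs.
Propagation delays (d/s per hop): 13.05, 120000, 3.72222, 2900, 4.1129 μs; sum = 122921 μs.
End-to-end = 124000 μs.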